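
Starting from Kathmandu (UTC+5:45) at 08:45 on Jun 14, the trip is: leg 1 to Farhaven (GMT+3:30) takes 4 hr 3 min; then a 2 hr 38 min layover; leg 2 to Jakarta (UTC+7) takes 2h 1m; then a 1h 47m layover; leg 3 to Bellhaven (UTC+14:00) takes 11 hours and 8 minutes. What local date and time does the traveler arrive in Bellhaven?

14:37 on Jun 15

Convert departure to UTC: 08:45 − 5:45 = 03:00 UTC on Jun 14.
Add 4 hours and 3 minutes leg 1 → 07:03 UTC.
Add 2 hours 38 minutes layover in Farhaven → 09:41 UTC.
Add 2 hours and 1 minute leg 2 → 11:42 UTC.
Add 1 hour and 47 minutes layover in Jakarta → 13:29 UTC.
Add 11 hours 8 minutes leg 3 → 00:37 UTC (Jun 15).
Bellhaven is UTC+14:00, so local arrival = 00:37 + 14:00 = 14:37 on Jun 15.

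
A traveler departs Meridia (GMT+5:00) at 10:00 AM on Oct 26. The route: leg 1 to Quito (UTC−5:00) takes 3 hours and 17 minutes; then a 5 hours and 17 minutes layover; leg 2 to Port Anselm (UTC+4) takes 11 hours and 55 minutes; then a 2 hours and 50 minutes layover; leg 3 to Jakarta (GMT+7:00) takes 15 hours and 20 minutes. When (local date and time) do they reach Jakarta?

2:39 AM on Oct 28

Convert departure to UTC: 10:00 AM − 5:00 = 5:00 AM UTC on Oct 26.
Add 3 hours 17 minutes leg 1 → 8:17 AM UTC.
Add 5 hours 17 minutes layover in Quito → 1:34 PM UTC.
Add 11 hours 55 minutes leg 2 → 1:29 AM UTC (Oct 27).
Add 2 hours and 50 minutes layover in Port Anselm → 4:19 AM UTC.
Add 15 hours 20 minutes leg 3 → 7:39 PM UTC.
Jakarta is UTC+7:00, so local arrival = 7:39 PM + 7:00 = 2:39 AM on Oct 28.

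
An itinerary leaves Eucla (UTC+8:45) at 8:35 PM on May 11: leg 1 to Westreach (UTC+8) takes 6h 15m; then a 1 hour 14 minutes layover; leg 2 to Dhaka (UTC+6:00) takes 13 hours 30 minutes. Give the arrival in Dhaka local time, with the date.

2:49 PM on May 12

Convert departure to UTC: 8:35 PM − 8:45 = 11:50 AM UTC on May 11.
Add 6 hours and 15 minutes leg 1 → 6:05 PM UTC.
Add 1 hour and 14 minutes layover in Westreach → 7:19 PM UTC.
Add 13 hours 30 minutes leg 2 → 8:49 AM UTC (May 12).
Dhaka is UTC+6:00, so local arrival = 8:49 AM + 6:00 = 2:49 PM on May 12.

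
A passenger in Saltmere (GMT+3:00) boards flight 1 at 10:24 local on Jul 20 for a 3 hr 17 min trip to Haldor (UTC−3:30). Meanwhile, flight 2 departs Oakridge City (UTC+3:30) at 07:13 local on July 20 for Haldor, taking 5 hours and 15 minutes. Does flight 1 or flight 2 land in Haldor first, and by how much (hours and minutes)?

the second, by 1 hour 43 minutes

Flight 1 in UTC: 10:24 − 3:00 = 07:24 on Jul 20.
+3 hours and 17 minutes → arrive 10:41 UTC on Jul 20.
Flight 2 in UTC: 07:13 − 3:30 = 03:43 on Jul 20.
+5 hours 15 minutes → arrive 08:58 UTC on Jul 20.
Flight 2 lands earlier by 1 hour 43 minutes.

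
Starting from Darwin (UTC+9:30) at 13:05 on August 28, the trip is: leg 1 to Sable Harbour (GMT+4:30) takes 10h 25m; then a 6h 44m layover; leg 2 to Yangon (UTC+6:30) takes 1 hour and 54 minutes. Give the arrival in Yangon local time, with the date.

Convert departure to UTC: 13:05 − 9:30 = 03:35 UTC on Aug 28.
Add 10 hours 25 minutes leg 1 → 14:00 UTC.
Add 6 hours and 44 minutes layover in Sable Harbour → 20:44 UTC.
Add 1 hour 54 minutes leg 2 → 22:38 UTC.
Yangon is UTC+6:30, so local arrival = 22:38 + 6:30 = 05:08 on Aug 29.

05:08 on August 29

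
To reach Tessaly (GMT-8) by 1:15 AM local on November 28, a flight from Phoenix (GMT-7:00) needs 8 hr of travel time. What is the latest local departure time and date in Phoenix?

Target arrival in UTC: 1:15 AM + 8:00 = 9:15 AM on Nov 28.
Subtract 8 hours → departure 1:15 AM UTC on Nov 28.
Phoenix is UTC−7:00: 1:15 AM − 7:00 = 6:15 PM on Nov 27.

6:15 PM on November 27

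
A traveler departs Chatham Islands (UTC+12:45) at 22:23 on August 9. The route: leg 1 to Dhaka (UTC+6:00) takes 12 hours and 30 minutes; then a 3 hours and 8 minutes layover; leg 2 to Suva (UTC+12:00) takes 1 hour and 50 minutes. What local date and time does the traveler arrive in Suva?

15:06 on August 10

Convert departure to UTC: 22:23 − 12:45 = 09:38 UTC on Aug 9.
Add 12 hours and 30 minutes leg 1 → 22:08 UTC.
Add 3 hours 8 minutes layover in Dhaka → 01:16 UTC (Aug 10).
Add 1 hour 50 minutes leg 2 → 03:06 UTC.
Suva is UTC+12:00, so local arrival = 03:06 + 12:00 = 15:06 on Aug 10.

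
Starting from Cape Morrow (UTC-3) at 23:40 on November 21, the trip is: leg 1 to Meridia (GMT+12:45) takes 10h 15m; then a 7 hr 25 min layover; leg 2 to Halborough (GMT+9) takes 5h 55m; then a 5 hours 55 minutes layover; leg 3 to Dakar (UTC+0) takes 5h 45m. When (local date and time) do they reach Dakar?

Convert departure to UTC: 23:40 + 3:00 = 02:40 UTC on Nov 22.
Add 10 hours 15 minutes leg 1 → 12:55 UTC.
Add 7 hours 25 minutes layover in Meridia → 20:20 UTC.
Add 5 hours and 55 minutes leg 2 → 02:15 UTC (Nov 23).
Add 5 hours 55 minutes layover in Halborough → 08:10 UTC.
Add 5 hours and 45 minutes leg 3 → 13:55 UTC.
Dakar is UTC+0, so local arrival is the same: 13:55 on Nov 23.

13:55 on Nov 23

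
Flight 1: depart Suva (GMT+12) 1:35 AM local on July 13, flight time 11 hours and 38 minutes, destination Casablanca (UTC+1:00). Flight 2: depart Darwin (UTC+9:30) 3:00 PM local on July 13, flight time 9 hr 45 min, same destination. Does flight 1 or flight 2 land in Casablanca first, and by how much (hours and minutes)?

Flight 1 in UTC: 1:35 AM − 12:00 = 1:35 PM on Jul 12.
+11 hours 38 minutes → arrive 1:13 AM UTC on Jul 13.
Flight 2 in UTC: 3:00 PM − 9:30 = 5:30 AM on Jul 13.
+9 hours and 45 minutes → arrive 3:15 PM UTC on Jul 13.
Flight 1 lands earlier by 14 hours 2 minutes.

the first, by 14 hours 2 minutes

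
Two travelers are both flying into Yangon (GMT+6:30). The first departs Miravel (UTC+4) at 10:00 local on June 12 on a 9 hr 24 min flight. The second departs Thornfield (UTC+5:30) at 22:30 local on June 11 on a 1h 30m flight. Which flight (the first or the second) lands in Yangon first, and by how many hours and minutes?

the second, by 20 hours 54 minutes

Flight 1 in UTC: 10:00 − 4:00 = 06:00 on Jun 12.
+9 hours and 24 minutes → arrive 15:24 UTC on Jun 12.
Flight 2 in UTC: 22:30 − 5:30 = 17:00 on Jun 11.
+1 hour and 30 minutes → arrive 18:30 UTC on Jun 11.
Flight 2 lands earlier by 20 hours 54 minutes.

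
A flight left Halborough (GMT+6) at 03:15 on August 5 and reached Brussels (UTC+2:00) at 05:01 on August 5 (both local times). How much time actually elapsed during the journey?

5 hours 46 minutes

Departure in UTC: 03:15 − 6:00 = 21:15 on Aug 4.
Arrival in UTC: 05:01 − 2:00 = 03:01 on Aug 5.
Elapsed = 03:01 − 21:15 (+1 day) = 5 hours 46 minutes.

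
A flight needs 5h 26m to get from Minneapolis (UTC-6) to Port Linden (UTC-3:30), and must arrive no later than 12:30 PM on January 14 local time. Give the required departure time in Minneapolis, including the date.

4:34 AM on January 14

Target arrival in UTC: 12:30 PM + 3:30 = 4:00 PM on Jan 14.
Subtract 5 hours 26 minutes → departure 10:34 AM UTC on Jan 14.
Minneapolis is UTC−6:00: 10:34 AM − 6:00 = 4:34 AM on Jan 14.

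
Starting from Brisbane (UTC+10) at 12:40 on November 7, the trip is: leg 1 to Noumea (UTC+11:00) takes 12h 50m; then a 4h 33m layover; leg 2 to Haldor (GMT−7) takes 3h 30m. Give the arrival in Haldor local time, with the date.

Convert departure to UTC: 12:40 − 10:00 = 02:40 UTC on Nov 7.
Add 12 hours 50 minutes leg 1 → 15:30 UTC.
Add 4 hours and 33 minutes layover in Noumea → 20:03 UTC.
Add 3 hours 30 minutes leg 2 → 23:33 UTC.
Haldor is UTC−7:00, so local arrival = 23:33 − 7:00 = 16:33 on Nov 7.

16:33 on November 7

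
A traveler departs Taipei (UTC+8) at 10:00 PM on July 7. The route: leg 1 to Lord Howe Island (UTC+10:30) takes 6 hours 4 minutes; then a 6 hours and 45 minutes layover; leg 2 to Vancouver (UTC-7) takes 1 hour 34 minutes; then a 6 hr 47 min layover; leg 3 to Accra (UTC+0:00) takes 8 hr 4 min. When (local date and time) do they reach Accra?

Convert departure to UTC: 10:00 PM − 8:00 = 2:00 PM UTC on Jul 7.
Add 6 hours and 4 minutes leg 1 → 8:04 PM UTC.
Add 6 hours 45 minutes layover in Lord Howe Island → 2:49 AM UTC (Jul 8).
Add 1 hour and 34 minutes leg 2 → 4:23 AM UTC.
Add 6 hours 47 minutes layover in Vancouver → 11:10 AM UTC.
Add 8 hours 4 minutes leg 3 → 7:14 PM UTC.
Accra is UTC+0, so local arrival is the same: 7:14 PM on Jul 8.

7:14 PM on Jul 8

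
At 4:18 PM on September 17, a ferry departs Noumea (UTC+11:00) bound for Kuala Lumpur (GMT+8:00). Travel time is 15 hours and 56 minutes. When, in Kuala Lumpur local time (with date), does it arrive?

5:14 AM on September 18

Convert departure to UTC: 4:18 PM − 11:00 = 5:18 AM UTC on Sep 17.
Add 15 hours 56 minutes travel time → 9:14 PM UTC.
Kuala Lumpur is UTC+8:00, so local arrival = 9:14 PM + 8:00 = 5:14 AM on Sep 18.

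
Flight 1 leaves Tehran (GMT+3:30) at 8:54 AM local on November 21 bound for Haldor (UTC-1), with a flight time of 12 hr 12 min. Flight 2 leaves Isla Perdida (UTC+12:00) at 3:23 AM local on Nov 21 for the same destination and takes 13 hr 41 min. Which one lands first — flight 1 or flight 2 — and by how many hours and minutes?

Flight 1 in UTC: 8:54 AM − 3:30 = 5:24 AM on Nov 21.
+12 hours and 12 minutes → arrive 5:36 PM UTC on Nov 21.
Flight 2 in UTC: 3:23 AM − 12:00 = 3:23 PM on Nov 20.
+13 hours and 41 minutes → arrive 5:04 AM UTC on Nov 21.
Flight 2 lands earlier by 12 hours 32 minutes.

the second, by 12 hours 32 minutes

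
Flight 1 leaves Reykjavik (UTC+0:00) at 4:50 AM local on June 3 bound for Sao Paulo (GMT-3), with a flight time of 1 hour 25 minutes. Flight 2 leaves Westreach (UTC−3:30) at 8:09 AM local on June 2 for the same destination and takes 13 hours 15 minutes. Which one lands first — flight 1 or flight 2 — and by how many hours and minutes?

the second, by 5 hours 21 minutes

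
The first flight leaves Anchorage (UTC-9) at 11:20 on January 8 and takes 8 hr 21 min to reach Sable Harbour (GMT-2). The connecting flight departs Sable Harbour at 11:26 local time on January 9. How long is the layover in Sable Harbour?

8 hours 45 minutes

Convert departure to UTC: 11:20 + 9:00 = 20:20 UTC on Jan 8.
Add 8 hours and 21 minutes flight time → 04:41 UTC (Jan 9).
Sable Harbour is UTC−2:00, so local arrival = 04:41 − 2:00 = 02:41 on Jan 9.
Layover = 11:26 − 02:41 = 8 hours 45 minutes.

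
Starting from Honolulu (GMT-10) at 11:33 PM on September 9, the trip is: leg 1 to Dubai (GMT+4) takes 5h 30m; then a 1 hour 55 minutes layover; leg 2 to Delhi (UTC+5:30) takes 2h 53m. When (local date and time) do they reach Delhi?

1:21 AM on Sep 11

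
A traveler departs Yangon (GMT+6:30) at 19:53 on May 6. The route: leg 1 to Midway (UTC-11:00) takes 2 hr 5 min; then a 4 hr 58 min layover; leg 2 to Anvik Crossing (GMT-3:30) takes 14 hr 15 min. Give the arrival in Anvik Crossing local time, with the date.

07:11 on May 7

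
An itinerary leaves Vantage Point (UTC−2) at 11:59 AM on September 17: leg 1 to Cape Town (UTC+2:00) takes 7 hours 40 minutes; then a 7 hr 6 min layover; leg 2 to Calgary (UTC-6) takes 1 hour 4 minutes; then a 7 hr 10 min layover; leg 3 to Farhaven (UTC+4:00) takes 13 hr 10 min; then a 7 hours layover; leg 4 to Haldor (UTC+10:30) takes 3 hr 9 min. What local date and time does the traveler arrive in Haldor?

Convert departure to UTC: 11:59 AM + 2:00 = 1:59 PM UTC on Sep 17.
Add 7 hours and 40 minutes leg 1 → 9:39 PM UTC.
Add 7 hours and 6 minutes layover in Cape Town → 4:45 AM UTC (Sep 18).
Add 1 hour and 4 minutes leg 2 → 5:49 AM UTC.
Add 7 hours and 10 minutes layover in Calgary → 12:59 PM UTC.
Add 13 hours and 10 minutes leg 3 → 2:09 AM UTC (Sep 19).
Add 7 hours layover in Farhaven → 9:09 AM UTC.
Add 3 hours and 9 minutes leg 4 → 12:18 PM UTC.
Haldor is UTC+10:30, so local arrival = 12:18 PM + 10:30 = 10:48 PM on Sep 19.

10:48 PM on Sep 19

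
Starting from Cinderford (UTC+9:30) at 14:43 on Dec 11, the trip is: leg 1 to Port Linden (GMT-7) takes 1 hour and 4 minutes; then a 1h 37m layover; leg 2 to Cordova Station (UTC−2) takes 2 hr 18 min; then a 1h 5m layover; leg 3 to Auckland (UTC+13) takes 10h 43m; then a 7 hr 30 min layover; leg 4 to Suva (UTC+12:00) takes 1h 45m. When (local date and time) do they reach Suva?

19:15 on December 12

Convert departure to UTC: 14:43 − 9:30 = 05:13 UTC on Dec 11.
Add 1 hour 4 minutes leg 1 → 06:17 UTC.
Add 1 hour 37 minutes layover in Port Linden → 07:54 UTC.
Add 2 hours and 18 minutes leg 2 → 10:12 UTC.
Add 1 hour 5 minutes layover in Cordova Station → 11:17 UTC.
Add 10 hours 43 minutes leg 3 → 22:00 UTC.
Add 7 hours and 30 minutes layover in Auckland → 05:30 UTC (Dec 12).
Add 1 hour and 45 minutes leg 4 → 07:15 UTC.
Suva is UTC+12:00, so local arrival = 07:15 + 12:00 = 19:15 on Dec 12.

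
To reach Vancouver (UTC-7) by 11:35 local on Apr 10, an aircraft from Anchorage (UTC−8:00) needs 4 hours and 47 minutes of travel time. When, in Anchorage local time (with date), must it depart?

Target arrival in UTC: 11:35 + 7:00 = 18:35 on Apr 10.
Subtract 4 hours and 47 minutes → departure 13:48 UTC on Apr 10.
Anchorage is UTC−8:00: 13:48 − 8:00 = 05:48 on Apr 10.

05:48 on April 10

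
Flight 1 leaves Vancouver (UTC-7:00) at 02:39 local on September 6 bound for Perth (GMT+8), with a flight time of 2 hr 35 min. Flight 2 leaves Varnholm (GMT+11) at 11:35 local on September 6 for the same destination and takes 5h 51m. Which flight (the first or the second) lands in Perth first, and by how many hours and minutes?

Flight 1 in UTC: 02:39 + 7:00 = 09:39 on Sep 6.
+2 hours and 35 minutes → arrive 12:14 UTC on Sep 6.
Flight 2 in UTC: 11:35 − 11:00 = 00:35 on Sep 6.
+5 hours and 51 minutes → arrive 06:26 UTC on Sep 6.
Flight 2 lands earlier by 5 hours 48 minutes.

the second, by 5 hours 48 minutes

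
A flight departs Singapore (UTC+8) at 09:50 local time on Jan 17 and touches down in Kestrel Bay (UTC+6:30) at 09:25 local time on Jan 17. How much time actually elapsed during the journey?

Departure in UTC: 09:50 − 8:00 = 01:50 on Jan 17.
Arrival in UTC: 09:25 − 6:30 = 02:55 on Jan 17.
Elapsed = 02:55 − 01:50 = 1 hour 5 minutes.

1 hour 5 minutes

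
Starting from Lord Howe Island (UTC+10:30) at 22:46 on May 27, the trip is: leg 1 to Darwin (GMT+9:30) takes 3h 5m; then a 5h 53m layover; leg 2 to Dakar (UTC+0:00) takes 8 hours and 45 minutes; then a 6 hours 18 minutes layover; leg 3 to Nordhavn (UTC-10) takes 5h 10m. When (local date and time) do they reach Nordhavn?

Convert departure to UTC: 22:46 − 10:30 = 12:16 UTC on May 27.
Add 3 hours and 5 minutes leg 1 → 15:21 UTC.
Add 5 hours 53 minutes layover in Darwin → 21:14 UTC.
Add 8 hours and 45 minutes leg 2 → 05:59 UTC (May 28).
Add 6 hours and 18 minutes layover in Dakar → 12:17 UTC.
Add 5 hours and 10 minutes leg 3 → 17:27 UTC.
Nordhavn is UTC−10:00, so local arrival = 17:27 − 10:00 = 07:27 on May 28.

07:27 on May 28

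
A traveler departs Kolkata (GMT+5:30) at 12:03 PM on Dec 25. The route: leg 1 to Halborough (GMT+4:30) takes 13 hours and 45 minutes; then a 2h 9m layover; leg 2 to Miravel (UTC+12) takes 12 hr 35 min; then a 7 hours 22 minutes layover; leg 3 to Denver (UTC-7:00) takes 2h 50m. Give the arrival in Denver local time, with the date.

Convert departure to UTC: 12:03 PM − 5:30 = 6:33 AM UTC on Dec 25.
Add 13 hours and 45 minutes leg 1 → 8:18 PM UTC.
Add 2 hours and 9 minutes layover in Halborough → 10:27 PM UTC.
Add 12 hours 35 minutes leg 2 → 11:02 AM UTC (Dec 26).
Add 7 hours and 22 minutes layover in Miravel → 6:24 PM UTC.
Add 2 hours and 50 minutes leg 3 → 9:14 PM UTC.
Denver is UTC−7:00, so local arrival = 9:14 PM − 7:00 = 2:14 PM on Dec 26.

2:14 PM on December 26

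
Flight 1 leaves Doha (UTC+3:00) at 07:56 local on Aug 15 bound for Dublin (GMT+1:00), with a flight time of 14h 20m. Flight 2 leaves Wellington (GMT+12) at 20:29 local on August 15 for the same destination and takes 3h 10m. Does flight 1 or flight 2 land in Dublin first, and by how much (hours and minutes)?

the second, by 7 hours 37 minutes

Flight 1 in UTC: 07:56 − 3:00 = 04:56 on Aug 15.
+14 hours 20 minutes → arrive 19:16 UTC on Aug 15.
Flight 2 in UTC: 20:29 − 12:00 = 08:29 on Aug 15.
+3 hours 10 minutes → arrive 11:39 UTC on Aug 15.
Flight 2 lands earlier by 7 hours 37 minutes.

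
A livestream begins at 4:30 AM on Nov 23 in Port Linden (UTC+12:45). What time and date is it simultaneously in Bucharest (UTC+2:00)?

5:45 PM on November 22

Bucharest is 10:45 behind Port Linden.
Shift by the zone difference: 4:30 AM − 10:45 = 5:45 PM on Nov 22 in Bucharest.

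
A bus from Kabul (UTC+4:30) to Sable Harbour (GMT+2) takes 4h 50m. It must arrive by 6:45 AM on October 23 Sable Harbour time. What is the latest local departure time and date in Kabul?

Target arrival in UTC: 6:45 AM − 2:00 = 4:45 AM on Oct 23.
Subtract 4 hours 50 minutes → departure 11:55 PM UTC on Oct 22.
Kabul is UTC+4:30: 11:55 PM + 4:30 = 4:25 AM on Oct 23.

4:25 AM on October 23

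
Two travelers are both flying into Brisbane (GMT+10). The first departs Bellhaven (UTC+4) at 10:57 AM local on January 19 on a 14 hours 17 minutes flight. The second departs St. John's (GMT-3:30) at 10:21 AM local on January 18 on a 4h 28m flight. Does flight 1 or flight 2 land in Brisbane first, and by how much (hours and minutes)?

the second, by 26 hours 55 minutes

Flight 1 in UTC: 10:57 AM − 4:00 = 6:57 AM on Jan 19.
+14 hours and 17 minutes → arrive 9:14 PM UTC on Jan 19.
Flight 2 in UTC: 10:21 AM + 3:30 = 1:51 PM on Jan 18.
+4 hours and 28 minutes → arrive 6:19 PM UTC on Jan 18.
Flight 2 lands earlier by 26 hours 55 minutes.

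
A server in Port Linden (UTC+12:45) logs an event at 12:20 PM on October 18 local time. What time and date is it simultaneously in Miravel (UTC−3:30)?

8:05 PM on October 17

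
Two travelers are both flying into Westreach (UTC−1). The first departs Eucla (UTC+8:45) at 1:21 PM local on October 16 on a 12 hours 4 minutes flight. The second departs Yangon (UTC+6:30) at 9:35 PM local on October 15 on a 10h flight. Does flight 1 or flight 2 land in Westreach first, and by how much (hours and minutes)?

Flight 1 in UTC: 1:21 PM − 8:45 = 4:36 AM on Oct 16.
+12 hours and 4 minutes → arrive 4:40 PM UTC on Oct 16.
Flight 2 in UTC: 9:35 PM − 6:30 = 3:05 PM on Oct 15.
+10 hours → arrive 1:05 AM UTC on Oct 16.
Flight 2 lands earlier by 15 hours 35 minutes.

the second, by 15 hours 35 minutes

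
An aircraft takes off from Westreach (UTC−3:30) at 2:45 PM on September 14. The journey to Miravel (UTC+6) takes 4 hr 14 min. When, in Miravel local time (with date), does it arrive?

4:29 AM on September 15

Convert departure to UTC: 2:45 PM + 3:30 = 6:15 PM UTC on Sep 14.
Add 4 hours 14 minutes travel time → 10:29 PM UTC.
Miravel is UTC+6:00, so local arrival = 10:29 PM + 6:00 = 4:29 AM on Sep 15.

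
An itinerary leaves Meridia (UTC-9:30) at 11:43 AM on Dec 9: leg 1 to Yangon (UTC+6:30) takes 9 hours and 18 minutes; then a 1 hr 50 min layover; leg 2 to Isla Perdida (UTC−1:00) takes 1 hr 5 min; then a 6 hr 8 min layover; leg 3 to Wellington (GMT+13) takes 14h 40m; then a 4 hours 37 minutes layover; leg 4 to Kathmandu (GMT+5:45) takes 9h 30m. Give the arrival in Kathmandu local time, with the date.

2:06 AM on Dec 12

Convert departure to UTC: 11:43 AM + 9:30 = 9:13 PM UTC on Dec 9.
Add 9 hours and 18 minutes leg 1 → 6:31 AM UTC (Dec 10).
Add 1 hour and 50 minutes layover in Yangon → 8:21 AM UTC.
Add 1 hour and 5 minutes leg 2 → 9:26 AM UTC.
Add 6 hours 8 minutes layover in Isla Perdida → 3:34 PM UTC.
Add 14 hours 40 minutes leg 3 → 6:14 AM UTC (Dec 11).
Add 4 hours 37 minutes layover in Wellington → 10:51 AM UTC.
Add 9 hours 30 minutes leg 4 → 8:21 PM UTC.
Kathmandu is UTC+5:45, so local arrival = 8:21 PM + 5:45 = 2:06 AM on Dec 12.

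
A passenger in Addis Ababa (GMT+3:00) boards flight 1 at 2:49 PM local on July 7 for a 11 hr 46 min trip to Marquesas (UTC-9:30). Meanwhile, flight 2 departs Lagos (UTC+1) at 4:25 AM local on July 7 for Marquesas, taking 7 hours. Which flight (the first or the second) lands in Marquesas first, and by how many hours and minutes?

Flight 1 in UTC: 2:49 PM − 3:00 = 11:49 AM on Jul 7.
+11 hours 46 minutes → arrive 11:35 PM UTC on Jul 7.
Flight 2 in UTC: 4:25 AM − 1:00 = 3:25 AM on Jul 7.
+7 hours → arrive 10:25 AM UTC on Jul 7.
Flight 2 lands earlier by 13 hours 10 minutes.

the second, by 13 hours 10 minutes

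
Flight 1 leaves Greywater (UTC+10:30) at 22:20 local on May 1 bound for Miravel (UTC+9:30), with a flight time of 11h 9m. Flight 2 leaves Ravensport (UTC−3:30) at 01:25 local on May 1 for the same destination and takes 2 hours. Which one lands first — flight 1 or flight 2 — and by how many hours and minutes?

the second, by 16 hours 4 minutes

Flight 1 in UTC: 22:20 − 10:30 = 11:50 on May 1.
+11 hours 9 minutes → arrive 22:59 UTC on May 1.
Flight 2 in UTC: 01:25 + 3:30 = 04:55 on May 1.
+2 hours → arrive 06:55 UTC on May 1.
Flight 2 lands earlier by 16 hours 4 minutes.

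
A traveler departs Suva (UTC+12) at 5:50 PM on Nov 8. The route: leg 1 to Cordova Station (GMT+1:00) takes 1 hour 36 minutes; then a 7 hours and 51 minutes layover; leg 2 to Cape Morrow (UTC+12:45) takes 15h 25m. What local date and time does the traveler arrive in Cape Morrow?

Convert departure to UTC: 5:50 PM − 12:00 = 5:50 AM UTC on Nov 8.
Add 1 hour 36 minutes leg 1 → 7:26 AM UTC.
Add 7 hours and 51 minutes layover in Cordova Station → 3:17 PM UTC.
Add 15 hours 25 minutes leg 2 → 6:42 AM UTC (Nov 9).
Cape Morrow is UTC+12:45, so local arrival = 6:42 AM + 12:45 = 7:27 PM on Nov 9.

7:27 PM on November 9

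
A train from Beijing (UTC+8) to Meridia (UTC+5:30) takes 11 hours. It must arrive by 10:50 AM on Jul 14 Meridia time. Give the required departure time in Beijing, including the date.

2:20 AM on Jul 14

Target arrival in UTC: 10:50 AM − 5:30 = 5:20 AM on Jul 14.
Subtract 11 hours → departure 6:20 PM UTC on Jul 13.
Beijing is UTC+8:00: 6:20 PM + 8:00 = 2:20 AM on Jul 14.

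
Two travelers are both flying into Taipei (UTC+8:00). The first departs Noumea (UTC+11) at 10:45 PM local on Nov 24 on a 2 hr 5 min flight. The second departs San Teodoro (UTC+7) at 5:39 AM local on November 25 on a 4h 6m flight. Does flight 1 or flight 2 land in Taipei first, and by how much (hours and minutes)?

the first, by 12 hours 55 minutes

Flight 1 in UTC: 10:45 PM − 11:00 = 11:45 AM on Nov 24.
+2 hours and 5 minutes → arrive 1:50 PM UTC on Nov 24.
Flight 2 in UTC: 5:39 AM − 7:00 = 10:39 PM on Nov 24.
+4 hours and 6 minutes → arrive 2:45 AM UTC on Nov 25.
Flight 1 lands earlier by 12 hours 55 minutes.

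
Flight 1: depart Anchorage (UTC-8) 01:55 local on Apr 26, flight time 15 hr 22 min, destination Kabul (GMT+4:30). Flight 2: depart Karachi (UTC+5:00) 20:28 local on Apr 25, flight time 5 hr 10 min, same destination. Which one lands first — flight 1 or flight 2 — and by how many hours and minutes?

Flight 1 in UTC: 01:55 + 8:00 = 09:55 on Apr 26.
+15 hours 22 minutes → arrive 01:17 UTC on Apr 27.
Flight 2 in UTC: 20:28 − 5:00 = 15:28 on Apr 25.
+5 hours and 10 minutes → arrive 20:38 UTC on Apr 25.
Flight 2 lands earlier by 28 hours 39 minutes.

the second, by 28 hours 39 minutes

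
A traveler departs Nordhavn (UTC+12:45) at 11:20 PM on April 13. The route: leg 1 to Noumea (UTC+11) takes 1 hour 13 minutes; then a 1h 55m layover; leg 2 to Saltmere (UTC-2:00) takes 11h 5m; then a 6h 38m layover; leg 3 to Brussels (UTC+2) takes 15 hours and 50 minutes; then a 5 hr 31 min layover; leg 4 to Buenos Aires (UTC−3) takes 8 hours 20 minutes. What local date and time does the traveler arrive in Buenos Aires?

10:07 AM on April 15

Convert departure to UTC: 11:20 PM − 12:45 = 10:35 AM UTC on Apr 13.
Add 1 hour 13 minutes leg 1 → 11:48 AM UTC.
Add 1 hour 55 minutes layover in Noumea → 1:43 PM UTC.
Add 11 hours and 5 minutes leg 2 → 12:48 AM UTC (Apr 14).
Add 6 hours and 38 minutes layover in Saltmere → 7:26 AM UTC.
Add 15 hours 50 minutes leg 3 → 11:16 PM UTC.
Add 5 hours 31 minutes layover in Brussels → 4:47 AM UTC (Apr 15).
Add 8 hours 20 minutes leg 4 → 1:07 PM UTC.
Buenos Aires is UTC−3:00, so local arrival = 1:07 PM − 3:00 = 10:07 AM on Apr 15.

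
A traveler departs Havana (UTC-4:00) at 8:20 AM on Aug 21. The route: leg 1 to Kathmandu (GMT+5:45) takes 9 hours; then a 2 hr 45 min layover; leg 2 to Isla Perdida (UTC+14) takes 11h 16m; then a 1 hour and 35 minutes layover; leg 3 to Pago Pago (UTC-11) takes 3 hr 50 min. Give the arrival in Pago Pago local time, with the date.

5:46 AM on August 22

Convert departure to UTC: 8:20 AM + 4:00 = 12:20 PM UTC on Aug 21.
Add 9 hours leg 1 → 9:20 PM UTC.
Add 2 hours and 45 minutes layover in Kathmandu → 12:05 AM UTC (Aug 22).
Add 11 hours 16 minutes leg 2 → 11:21 AM UTC.
Add 1 hour 35 minutes layover in Isla Perdida → 12:56 PM UTC.
Add 3 hours and 50 minutes leg 3 → 4:46 PM UTC.
Pago Pago is UTC−11:00, so local arrival = 4:46 PM − 11:00 = 5:46 AM on Aug 22.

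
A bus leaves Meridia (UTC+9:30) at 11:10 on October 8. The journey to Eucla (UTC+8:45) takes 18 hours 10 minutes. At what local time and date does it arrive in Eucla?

04:35 on October 9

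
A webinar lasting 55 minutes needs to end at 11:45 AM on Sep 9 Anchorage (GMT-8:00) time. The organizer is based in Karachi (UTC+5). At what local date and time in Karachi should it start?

11:50 PM on September 9

Target end time in UTC: 11:45 AM + 8:00 = 7:45 PM on Sep 9.
Subtract 55 minutes → start 6:50 PM UTC on Sep 9.
Karachi is UTC+5:00: 6:50 PM + 5:00 = 11:50 PM on Sep 9.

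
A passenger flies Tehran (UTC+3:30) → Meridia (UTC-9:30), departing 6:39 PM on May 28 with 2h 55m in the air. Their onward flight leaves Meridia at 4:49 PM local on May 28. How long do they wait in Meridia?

8 hours 15 minutes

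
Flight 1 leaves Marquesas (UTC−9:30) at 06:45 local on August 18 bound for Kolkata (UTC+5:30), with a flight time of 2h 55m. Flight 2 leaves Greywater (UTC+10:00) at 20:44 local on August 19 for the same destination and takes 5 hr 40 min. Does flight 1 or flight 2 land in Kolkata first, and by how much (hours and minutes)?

Flight 1 in UTC: 06:45 + 9:30 = 16:15 on Aug 18.
+2 hours 55 minutes → arrive 19:10 UTC on Aug 18.
Flight 2 in UTC: 20:44 − 10:00 = 10:44 on Aug 19.
+5 hours and 40 minutes → arrive 16:24 UTC on Aug 19.
Flight 1 lands earlier by 21 hours 14 minutes.

the first, by 21 hours 14 minutes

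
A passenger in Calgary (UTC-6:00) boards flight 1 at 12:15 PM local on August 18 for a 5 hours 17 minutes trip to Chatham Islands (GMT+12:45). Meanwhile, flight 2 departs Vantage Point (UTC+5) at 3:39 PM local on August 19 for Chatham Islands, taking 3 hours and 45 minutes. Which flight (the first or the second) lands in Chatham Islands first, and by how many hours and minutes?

the first, by 14 hours 52 minutes

Flight 1 in UTC: 12:15 PM + 6:00 = 6:15 PM on Aug 18.
+5 hours 17 minutes → arrive 11:32 PM UTC on Aug 18.
Flight 2 in UTC: 3:39 PM − 5:00 = 10:39 AM on Aug 19.
+3 hours and 45 minutes → arrive 2:24 PM UTC on Aug 19.
Flight 1 lands earlier by 14 hours 52 minutes.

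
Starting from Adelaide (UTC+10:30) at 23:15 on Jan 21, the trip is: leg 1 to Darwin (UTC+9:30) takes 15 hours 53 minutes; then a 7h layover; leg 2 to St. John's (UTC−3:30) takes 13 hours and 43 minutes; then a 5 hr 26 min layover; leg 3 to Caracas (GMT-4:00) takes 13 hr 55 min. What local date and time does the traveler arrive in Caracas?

16:42 on January 23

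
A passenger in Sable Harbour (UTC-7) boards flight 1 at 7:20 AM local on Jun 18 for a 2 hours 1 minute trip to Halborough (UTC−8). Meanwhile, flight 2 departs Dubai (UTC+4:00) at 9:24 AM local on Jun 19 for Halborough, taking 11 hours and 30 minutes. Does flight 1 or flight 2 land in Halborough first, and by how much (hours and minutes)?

the first, by 24 hours 33 minutes

Flight 1 in UTC: 7:20 AM + 7:00 = 2:20 PM on Jun 18.
+2 hours and 1 minute → arrive 4:21 PM UTC on Jun 18.
Flight 2 in UTC: 9:24 AM − 4:00 = 5:24 AM on Jun 19.
+11 hours 30 minutes → arrive 4:54 PM UTC on Jun 19.
Flight 1 lands earlier by 24 hours 33 minutes.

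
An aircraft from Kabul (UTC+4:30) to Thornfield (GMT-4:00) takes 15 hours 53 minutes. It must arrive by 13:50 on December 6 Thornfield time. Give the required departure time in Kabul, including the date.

06:27 on December 6

Target arrival in UTC: 13:50 + 4:00 = 17:50 on Dec 6.
Subtract 15 hours 53 minutes → departure 01:57 UTC on Dec 6.
Kabul is UTC+4:30: 01:57 + 4:30 = 06:27 on Dec 6.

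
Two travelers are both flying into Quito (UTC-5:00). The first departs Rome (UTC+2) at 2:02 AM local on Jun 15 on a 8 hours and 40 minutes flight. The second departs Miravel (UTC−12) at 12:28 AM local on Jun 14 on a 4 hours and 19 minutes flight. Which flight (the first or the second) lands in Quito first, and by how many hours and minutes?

the second, by 15 hours 55 minutes

Flight 1 in UTC: 2:02 AM − 2:00 = 12:02 AM on Jun 15.
+8 hours and 40 minutes → arrive 8:42 AM UTC on Jun 15.
Flight 2 in UTC: 12:28 AM + 12:00 = 12:28 PM on Jun 14.
+4 hours and 19 minutes → arrive 4:47 PM UTC on Jun 14.
Flight 2 lands earlier by 15 hours 55 minutes.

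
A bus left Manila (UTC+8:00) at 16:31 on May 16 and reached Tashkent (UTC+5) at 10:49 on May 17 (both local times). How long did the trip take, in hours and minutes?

21 hours 18 minutes

Departure in UTC: 16:31 − 8:00 = 08:31 on May 16.
Arrival in UTC: 10:49 − 5:00 = 05:49 on May 17.
Elapsed = 05:49 − 08:31 (+1 day) = 21 hours 18 minutes.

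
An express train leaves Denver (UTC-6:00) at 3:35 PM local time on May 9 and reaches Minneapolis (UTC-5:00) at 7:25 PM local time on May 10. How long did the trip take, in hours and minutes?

Departure in UTC: 3:35 PM + 6:00 = 9:35 PM on May 9.
Arrival in UTC: 7:25 PM + 5:00 = 12:25 AM on May 11.
Elapsed = 12:25 AM − 9:35 PM (+2 days) = 26 hours 50 minutes.

26 hours 50 minutes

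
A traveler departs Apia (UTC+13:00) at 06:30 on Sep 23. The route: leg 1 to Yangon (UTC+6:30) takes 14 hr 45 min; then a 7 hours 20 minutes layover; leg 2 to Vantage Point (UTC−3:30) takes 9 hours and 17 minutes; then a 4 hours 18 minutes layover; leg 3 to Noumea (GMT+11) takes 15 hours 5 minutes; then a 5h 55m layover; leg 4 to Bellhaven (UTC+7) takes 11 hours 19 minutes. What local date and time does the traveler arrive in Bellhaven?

20:29 on September 25

Convert departure to UTC: 06:30 − 13:00 = 17:30 UTC on Sep 22.
Add 14 hours and 45 minutes leg 1 → 08:15 UTC (Sep 23).
Add 7 hours 20 minutes layover in Yangon → 15:35 UTC.
Add 9 hours 17 minutes leg 2 → 00:52 UTC (Sep 24).
Add 4 hours and 18 minutes layover in Vantage Point → 05:10 UTC.
Add 15 hours and 5 minutes leg 3 → 20:15 UTC.
Add 5 hours and 55 minutes layover in Noumea → 02:10 UTC (Sep 25).
Add 11 hours 19 minutes leg 4 → 13:29 UTC.
Bellhaven is UTC+7:00, so local arrival = 13:29 + 7:00 = 20:29 on Sep 25.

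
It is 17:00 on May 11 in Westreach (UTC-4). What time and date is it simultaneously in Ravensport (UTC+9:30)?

In UTC: 17:00 + 4:00 = 21:00 on May 11.
Ravensport is UTC+9:30: 21:00 + 9:30 = 06:30 on May 12.

06:30 on May 12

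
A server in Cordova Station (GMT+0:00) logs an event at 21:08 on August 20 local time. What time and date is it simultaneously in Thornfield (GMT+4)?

01:08 on August 21

Thornfield is 4:00 ahead of Cordova Station.
Shift by the zone difference: 21:08 + 4:00 = 01:08 on Aug 21 in Thornfield.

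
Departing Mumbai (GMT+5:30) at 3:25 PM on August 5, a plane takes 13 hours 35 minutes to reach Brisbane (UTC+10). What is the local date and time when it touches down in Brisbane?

9:30 AM on August 6

Convert departure to UTC: 3:25 PM − 5:30 = 9:55 AM UTC on Aug 5.
Add 13 hours 35 minutes travel time → 11:30 PM UTC.
Brisbane is UTC+10:00, so local arrival = 11:30 PM + 10:00 = 9:30 AM on Aug 6.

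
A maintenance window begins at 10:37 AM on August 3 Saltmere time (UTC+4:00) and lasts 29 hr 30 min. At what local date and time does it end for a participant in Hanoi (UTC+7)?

Convert start to UTC: 10:37 AM − 4:00 = 6:37 AM UTC on Aug 3.
Add 29 hours 30 minutes duration → 12:07 PM UTC (Aug 4).
Hanoi is UTC+7:00, so local end time = 12:07 PM + 7:00 = 7:07 PM on Aug 4.

7:07 PM on Aug 4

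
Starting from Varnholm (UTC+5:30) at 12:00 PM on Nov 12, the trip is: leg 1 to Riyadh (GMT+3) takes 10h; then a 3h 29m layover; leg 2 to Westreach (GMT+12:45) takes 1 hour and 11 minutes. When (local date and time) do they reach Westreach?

9:55 AM on November 13

Convert departure to UTC: 12:00 PM − 5:30 = 6:30 AM UTC on Nov 12.
Add 10 hours leg 1 → 4:30 PM UTC.
Add 3 hours 29 minutes layover in Riyadh → 7:59 PM UTC.
Add 1 hour 11 minutes leg 2 → 9:10 PM UTC.
Westreach is UTC+12:45, so local arrival = 9:10 PM + 12:45 = 9:55 AM on Nov 13.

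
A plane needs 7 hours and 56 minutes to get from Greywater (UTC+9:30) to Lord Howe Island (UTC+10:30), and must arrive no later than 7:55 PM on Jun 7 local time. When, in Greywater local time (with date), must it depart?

10:59 AM on Jun 7

Target arrival in UTC: 7:55 PM − 10:30 = 9:25 AM on Jun 7.
Subtract 7 hours 56 minutes → departure 1:29 AM UTC on Jun 7.
Greywater is UTC+9:30: 1:29 AM + 9:30 = 10:59 AM on Jun 7.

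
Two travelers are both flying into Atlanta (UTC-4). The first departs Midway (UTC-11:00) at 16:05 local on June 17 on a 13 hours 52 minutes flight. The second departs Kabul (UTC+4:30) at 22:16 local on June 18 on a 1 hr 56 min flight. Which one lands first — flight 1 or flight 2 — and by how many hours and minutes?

the first, by 2 hours 45 minutes

Flight 1 in UTC: 16:05 + 11:00 = 03:05 on Jun 18.
+13 hours and 52 minutes → arrive 16:57 UTC on Jun 18.
Flight 2 in UTC: 22:16 − 4:30 = 17:46 on Jun 18.
+1 hour 56 minutes → arrive 19:42 UTC on Jun 18.
Flight 1 lands earlier by 2 hours 45 minutes.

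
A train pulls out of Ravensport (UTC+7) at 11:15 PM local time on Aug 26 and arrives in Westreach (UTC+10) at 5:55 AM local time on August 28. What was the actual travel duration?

27 hours 40 minutes

Westreach is 3:00 ahead of Ravensport.
Clock-face elapsed time (ignoring zones) is 30 hours 40 minutes.
Actual elapsed = 30 hours 40 minutes − 3:00 = 27 hours 40 minutes.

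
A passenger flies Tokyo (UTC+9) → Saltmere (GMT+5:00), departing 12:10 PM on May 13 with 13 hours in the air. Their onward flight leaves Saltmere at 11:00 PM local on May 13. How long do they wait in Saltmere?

1 hour 50 minutes

Convert departure to UTC: 12:10 PM − 9:00 = 3:10 AM UTC on May 13.
Add 13 hours flight time → 4:10 PM UTC.
Saltmere is UTC+5:00, so local arrival = 4:10 PM + 5:00 = 9:10 PM on May 13.
Layover = 11:00 PM − 9:10 PM = 1 hour 50 minutes.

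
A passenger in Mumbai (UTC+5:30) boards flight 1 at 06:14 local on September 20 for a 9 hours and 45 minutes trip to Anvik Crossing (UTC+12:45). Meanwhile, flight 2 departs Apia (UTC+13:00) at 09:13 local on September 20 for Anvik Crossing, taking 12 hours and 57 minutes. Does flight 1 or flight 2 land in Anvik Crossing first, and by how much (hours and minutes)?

the second, by 1 hour 19 minutes

Flight 1 in UTC: 06:14 − 5:30 = 00:44 on Sep 20.
+9 hours 45 minutes → arrive 10:29 UTC on Sep 20.
Flight 2 in UTC: 09:13 − 13:00 = 20:13 on Sep 19.
+12 hours 57 minutes → arrive 09:10 UTC on Sep 20.
Flight 2 lands earlier by 1 hour 19 minutes.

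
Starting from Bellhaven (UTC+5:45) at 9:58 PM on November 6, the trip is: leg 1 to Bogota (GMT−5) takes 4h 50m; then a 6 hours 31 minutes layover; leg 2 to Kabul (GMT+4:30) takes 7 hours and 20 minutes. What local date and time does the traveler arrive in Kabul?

3:24 PM on November 7

Convert departure to UTC: 9:58 PM − 5:45 = 4:13 PM UTC on Nov 6.
Add 4 hours and 50 minutes leg 1 → 9:03 PM UTC.
Add 6 hours and 31 minutes layover in Bogota → 3:34 AM UTC (Nov 7).
Add 7 hours and 20 minutes leg 2 → 10:54 AM UTC.
Kabul is UTC+4:30, so local arrival = 10:54 AM + 4:30 = 3:24 PM on Nov 7.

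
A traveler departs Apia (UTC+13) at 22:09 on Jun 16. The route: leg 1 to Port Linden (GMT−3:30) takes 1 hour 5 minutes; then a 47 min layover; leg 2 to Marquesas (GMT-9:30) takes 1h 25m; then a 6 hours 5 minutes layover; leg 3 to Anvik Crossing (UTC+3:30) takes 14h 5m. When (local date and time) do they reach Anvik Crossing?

12:06 on Jun 17

Convert departure to UTC: 22:09 − 13:00 = 09:09 UTC on Jun 16.
Add 1 hour 5 minutes leg 1 → 10:14 UTC.
Add 47 minutes layover in Port Linden → 11:01 UTC.
Add 1 hour and 25 minutes leg 2 → 12:26 UTC.
Add 6 hours 5 minutes layover in Marquesas → 18:31 UTC.
Add 14 hours and 5 minutes leg 3 → 08:36 UTC (Jun 17).
Anvik Crossing is UTC+3:30, so local arrival = 08:36 + 3:30 = 12:06 on Jun 17.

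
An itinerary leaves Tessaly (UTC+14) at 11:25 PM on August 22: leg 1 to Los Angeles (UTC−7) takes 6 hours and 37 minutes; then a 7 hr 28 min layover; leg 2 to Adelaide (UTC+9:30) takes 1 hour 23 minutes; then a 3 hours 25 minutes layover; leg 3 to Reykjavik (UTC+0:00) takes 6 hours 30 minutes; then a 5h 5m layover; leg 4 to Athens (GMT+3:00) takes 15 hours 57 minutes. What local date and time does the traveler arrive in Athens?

10:50 AM on August 24

Convert departure to UTC: 11:25 PM − 14:00 = 9:25 AM UTC on Aug 22.
Add 6 hours and 37 minutes leg 1 → 4:02 PM UTC.
Add 7 hours 28 minutes layover in Los Angeles → 11:30 PM UTC.
Add 1 hour and 23 minutes leg 2 → 12:53 AM UTC (Aug 23).
Add 3 hours 25 minutes layover in Adelaide → 4:18 AM UTC.
Add 6 hours and 30 minutes leg 3 → 10:48 AM UTC.
Add 5 hours and 5 minutes layover in Reykjavik → 3:53 PM UTC.
Add 15 hours 57 minutes leg 4 → 7:50 AM UTC (Aug 24).
Athens is UTC+3:00, so local arrival = 7:50 AM + 3:00 = 10:50 AM on Aug 24.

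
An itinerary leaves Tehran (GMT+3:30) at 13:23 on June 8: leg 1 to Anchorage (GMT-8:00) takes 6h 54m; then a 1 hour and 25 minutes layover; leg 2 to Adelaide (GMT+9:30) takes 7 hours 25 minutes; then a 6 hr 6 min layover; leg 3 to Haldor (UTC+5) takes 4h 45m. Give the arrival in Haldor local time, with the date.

17:28 on Jun 9

Convert departure to UTC: 13:23 − 3:30 = 09:53 UTC on Jun 8.
Add 6 hours and 54 minutes leg 1 → 16:47 UTC.
Add 1 hour and 25 minutes layover in Anchorage → 18:12 UTC.
Add 7 hours and 25 minutes leg 2 → 01:37 UTC (Jun 9).
Add 6 hours and 6 minutes layover in Adelaide → 07:43 UTC.
Add 4 hours 45 minutes leg 3 → 12:28 UTC.
Haldor is UTC+5:00, so local arrival = 12:28 + 5:00 = 17:28 on Jun 9.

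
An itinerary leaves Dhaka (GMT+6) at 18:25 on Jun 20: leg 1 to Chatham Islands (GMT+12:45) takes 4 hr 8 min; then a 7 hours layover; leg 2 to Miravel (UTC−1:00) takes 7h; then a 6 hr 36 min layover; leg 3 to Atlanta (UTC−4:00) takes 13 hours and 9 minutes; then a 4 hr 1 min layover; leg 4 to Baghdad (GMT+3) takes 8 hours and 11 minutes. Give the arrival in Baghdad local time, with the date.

Convert departure to UTC: 18:25 − 6:00 = 12:25 UTC on Jun 20.
Add 4 hours and 8 minutes leg 1 → 16:33 UTC.
Add 7 hours layover in Chatham Islands → 23:33 UTC.
Add 7 hours leg 2 → 06:33 UTC (Jun 21).
Add 6 hours 36 minutes layover in Miravel → 13:09 UTC.
Add 13 hours and 9 minutes leg 3 → 02:18 UTC (Jun 22).
Add 4 hours and 1 minute layover in Atlanta → 06:19 UTC.
Add 8 hours 11 minutes leg 4 → 14:30 UTC.
Baghdad is UTC+3:00, so local arrival = 14:30 + 3:00 = 17:30 on Jun 22.

17:30 on June 22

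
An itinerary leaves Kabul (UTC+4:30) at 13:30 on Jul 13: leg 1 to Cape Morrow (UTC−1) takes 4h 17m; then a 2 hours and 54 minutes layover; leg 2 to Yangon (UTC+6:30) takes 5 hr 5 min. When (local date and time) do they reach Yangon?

Convert departure to UTC: 13:30 − 4:30 = 09:00 UTC on Jul 13.
Add 4 hours and 17 minutes leg 1 → 13:17 UTC.
Add 2 hours 54 minutes layover in Cape Morrow → 16:11 UTC.
Add 5 hours and 5 minutes leg 2 → 21:16 UTC.
Yangon is UTC+6:30, so local arrival = 21:16 + 6:30 = 03:46 on Jul 14.

03:46 on Jul 14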